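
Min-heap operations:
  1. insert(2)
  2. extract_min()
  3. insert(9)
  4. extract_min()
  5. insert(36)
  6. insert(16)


insert(2) -> [2]
extract_min()->2, []
insert(9) -> [9]
extract_min()->9, []
insert(36) -> [36]
insert(16) -> [16, 36]

Final heap: [16, 36]


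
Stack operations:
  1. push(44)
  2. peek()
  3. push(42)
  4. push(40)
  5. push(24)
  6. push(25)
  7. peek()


push(44) -> [44]
peek()->44
push(42) -> [44, 42]
push(40) -> [44, 42, 40]
push(24) -> [44, 42, 40, 24]
push(25) -> [44, 42, 40, 24, 25]
peek()->25

Final stack: [44, 42, 40, 24, 25]


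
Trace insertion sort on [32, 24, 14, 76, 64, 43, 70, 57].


Initial: [32, 24, 14, 76, 64, 43, 70, 57]
Insert 24: [24, 32, 14, 76, 64, 43, 70, 57]
Insert 14: [14, 24, 32, 76, 64, 43, 70, 57]
Insert 76: [14, 24, 32, 76, 64, 43, 70, 57]
Insert 64: [14, 24, 32, 64, 76, 43, 70, 57]
Insert 43: [14, 24, 32, 43, 64, 76, 70, 57]
Insert 70: [14, 24, 32, 43, 64, 70, 76, 57]
Insert 57: [14, 24, 32, 43, 57, 64, 70, 76]

Sorted: [14, 24, 32, 43, 57, 64, 70, 76]


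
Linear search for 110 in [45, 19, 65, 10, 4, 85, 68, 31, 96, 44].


i=0: 45!=110
i=1: 19!=110
i=2: 65!=110
i=3: 10!=110
i=4: 4!=110
i=5: 85!=110
i=6: 68!=110
i=7: 31!=110
i=8: 96!=110
i=9: 44!=110

Not found, 10 comps


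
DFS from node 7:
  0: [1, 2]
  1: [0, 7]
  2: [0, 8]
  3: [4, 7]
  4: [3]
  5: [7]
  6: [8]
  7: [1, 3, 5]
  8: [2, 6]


Visit 7, push [5, 3, 1]
Visit 1, push [0]
Visit 0, push [2]
Visit 2, push [8]
Visit 8, push [6]
Visit 6, push []
Visit 3, push [4]
Visit 4, push []
Visit 5, push []

DFS order: [7, 1, 0, 2, 8, 6, 3, 4, 5]


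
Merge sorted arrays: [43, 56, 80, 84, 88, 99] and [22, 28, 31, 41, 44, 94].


Take 22 from B
Take 28 from B
Take 31 from B
Take 41 from B
Take 43 from A
Take 44 from B
Take 56 from A
Take 80 from A
Take 84 from A
Take 88 from A
Take 94 from B

Merged: [22, 28, 31, 41, 43, 44, 56, 80, 84, 88, 94, 99]


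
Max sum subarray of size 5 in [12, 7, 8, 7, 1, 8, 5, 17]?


[0:5]: 35
[1:6]: 31
[2:7]: 29
[3:8]: 38

Max: 38 at [3:8]


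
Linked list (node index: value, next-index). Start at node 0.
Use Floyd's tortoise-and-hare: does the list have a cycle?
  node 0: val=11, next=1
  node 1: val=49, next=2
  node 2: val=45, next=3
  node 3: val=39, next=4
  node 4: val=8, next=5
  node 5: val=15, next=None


Floyd's tortoise (slow, +1) and hare (fast, +2):
  init: slow=0, fast=0
  step 1: slow=1, fast=2
  step 2: slow=2, fast=4
  step 3: fast 4->5->None, no cycle

Cycle: no


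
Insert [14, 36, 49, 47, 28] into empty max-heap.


Insert 14: [14]
Insert 36: [36, 14]
Insert 49: [49, 14, 36]
Insert 47: [49, 47, 36, 14]
Insert 28: [49, 47, 36, 14, 28]

Final heap: [49, 47, 36, 14, 28]


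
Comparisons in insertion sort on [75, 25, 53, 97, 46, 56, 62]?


Algorithm: insertion sort
Input: [75, 25, 53, 97, 46, 56, 62]
Sorted: [25, 46, 53, 56, 62, 75, 97]

14


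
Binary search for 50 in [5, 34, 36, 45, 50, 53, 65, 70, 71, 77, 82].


Step 1: lo=0, hi=10, mid=5, val=53
Step 2: lo=0, hi=4, mid=2, val=36
Step 3: lo=3, hi=4, mid=3, val=45
Step 4: lo=4, hi=4, mid=4, val=50

Found at index 4


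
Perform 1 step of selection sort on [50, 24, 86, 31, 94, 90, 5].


Initial: [50, 24, 86, 31, 94, 90, 5]
Step 1: min=5 at 6
  Swap: [5, 24, 86, 31, 94, 90, 50]

After 1 step: [5, 24, 86, 31, 94, 90, 50]


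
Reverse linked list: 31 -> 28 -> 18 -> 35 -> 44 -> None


Step 1: curr=31, set curr.next=prev(None) | reversed so far: 31
Step 2: curr=28, set curr.next=prev(31) | reversed so far: 28 -> 31
Step 3: curr=18, set curr.next=prev(28) | reversed so far: 18 -> 28 -> 31
Step 4: curr=35, set curr.next=prev(18) | reversed so far: 35 -> 18 -> 28 -> 31
Step 5: curr=44, set curr.next=prev(35) | reversed so far: 44 -> 35 -> 18 -> 28 -> 31

44 -> 35 -> 18 -> 28 -> 31 -> None


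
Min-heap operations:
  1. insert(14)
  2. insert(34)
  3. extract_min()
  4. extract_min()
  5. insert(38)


insert(14) -> [14]
insert(34) -> [14, 34]
extract_min()->14, [34]
extract_min()->34, []
insert(38) -> [38]

Final heap: [38]


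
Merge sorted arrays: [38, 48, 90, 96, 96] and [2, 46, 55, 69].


Take 2 from B
Take 38 from A
Take 46 from B
Take 48 from A
Take 55 from B
Take 69 from B

Merged: [2, 38, 46, 48, 55, 69, 90, 96, 96]


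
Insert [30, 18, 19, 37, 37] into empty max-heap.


Insert 30: [30]
Insert 18: [30, 18]
Insert 19: [30, 18, 19]
Insert 37: [37, 30, 19, 18]
Insert 37: [37, 37, 19, 18, 30]

Final heap: [37, 37, 19, 18, 30]


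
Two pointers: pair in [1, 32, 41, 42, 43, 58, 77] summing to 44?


lo=0(1)+hi=6(77)=78
lo=0(1)+hi=5(58)=59
lo=0(1)+hi=4(43)=44

Yes: 1+43=44


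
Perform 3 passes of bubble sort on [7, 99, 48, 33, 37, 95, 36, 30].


Initial: [7, 99, 48, 33, 37, 95, 36, 30]
Pass 1: [7, 48, 33, 37, 95, 36, 30, 99] (6 swaps)
Pass 2: [7, 33, 37, 48, 36, 30, 95, 99] (4 swaps)
Pass 3: [7, 33, 37, 36, 30, 48, 95, 99] (2 swaps)

After 3 passes: [7, 33, 37, 36, 30, 48, 95, 99]


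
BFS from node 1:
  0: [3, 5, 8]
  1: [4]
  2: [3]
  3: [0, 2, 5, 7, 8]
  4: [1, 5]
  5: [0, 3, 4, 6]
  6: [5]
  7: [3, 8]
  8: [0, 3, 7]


Visit 1, enqueue [4]
Visit 4, enqueue [5]
Visit 5, enqueue [0, 3, 6]
Visit 0, enqueue [8]
Visit 3, enqueue [2, 7]
Visit 6, enqueue []
Visit 8, enqueue []
Visit 2, enqueue []
Visit 7, enqueue []

BFS order: [1, 4, 5, 0, 3, 6, 8, 2, 7]


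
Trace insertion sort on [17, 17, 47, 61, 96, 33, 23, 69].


Initial: [17, 17, 47, 61, 96, 33, 23, 69]
Insert 17: [17, 17, 47, 61, 96, 33, 23, 69]
Insert 47: [17, 17, 47, 61, 96, 33, 23, 69]
Insert 61: [17, 17, 47, 61, 96, 33, 23, 69]
Insert 96: [17, 17, 47, 61, 96, 33, 23, 69]
Insert 33: [17, 17, 33, 47, 61, 96, 23, 69]
Insert 23: [17, 17, 23, 33, 47, 61, 96, 69]
Insert 69: [17, 17, 23, 33, 47, 61, 69, 96]

Sorted: [17, 17, 23, 33, 47, 61, 69, 96]


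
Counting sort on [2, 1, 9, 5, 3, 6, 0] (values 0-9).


Input: [2, 1, 9, 5, 3, 6, 0]
Counts: [1, 1, 1, 1, 0, 1, 1, 0, 0, 1]

Sorted: [0, 1, 2, 3, 5, 6, 9]


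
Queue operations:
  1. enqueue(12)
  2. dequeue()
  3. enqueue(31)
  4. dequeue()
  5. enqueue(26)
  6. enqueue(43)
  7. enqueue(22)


enqueue(12) -> [12]
dequeue()->12, []
enqueue(31) -> [31]
dequeue()->31, []
enqueue(26) -> [26]
enqueue(43) -> [26, 43]
enqueue(22) -> [26, 43, 22]

Final queue: [26, 43, 22]


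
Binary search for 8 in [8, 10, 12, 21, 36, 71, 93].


Step 1: lo=0, hi=6, mid=3, val=21
Step 2: lo=0, hi=2, mid=1, val=10
Step 3: lo=0, hi=0, mid=0, val=8

Found at index 0


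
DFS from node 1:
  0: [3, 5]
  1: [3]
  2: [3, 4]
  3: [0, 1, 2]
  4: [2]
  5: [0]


Visit 1, push [3]
Visit 3, push [2, 0]
Visit 0, push [5]
Visit 5, push []
Visit 2, push [4]
Visit 4, push []

DFS order: [1, 3, 0, 5, 2, 4]


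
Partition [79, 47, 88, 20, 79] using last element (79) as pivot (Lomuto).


Pivot: 79
  79 <= 79: advance i (no swap)
  47 <= 79: advance i (no swap)
  20 <= 79: swap -> [79, 47, 20, 88, 79]
Place pivot at 3: [79, 47, 20, 79, 88]

Partitioned: [79, 47, 20, 79, 88]


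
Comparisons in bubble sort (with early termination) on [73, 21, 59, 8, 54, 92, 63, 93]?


Algorithm: bubble sort (with early termination)
Input: [73, 21, 59, 8, 54, 92, 63, 93]
Sorted: [8, 21, 54, 59, 63, 73, 92, 93]

22


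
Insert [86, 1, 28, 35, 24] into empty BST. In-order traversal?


Insert 86: root
Insert 1: L from 86
Insert 28: L from 86 -> R from 1
Insert 35: L from 86 -> R from 1 -> R from 28
Insert 24: L from 86 -> R from 1 -> L from 28

In-order: [1, 24, 28, 35, 86]


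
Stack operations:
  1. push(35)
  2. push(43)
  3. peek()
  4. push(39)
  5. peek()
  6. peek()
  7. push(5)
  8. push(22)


push(35) -> [35]
push(43) -> [35, 43]
peek()->43
push(39) -> [35, 43, 39]
peek()->39
peek()->39
push(5) -> [35, 43, 39, 5]
push(22) -> [35, 43, 39, 5, 22]

Final stack: [35, 43, 39, 5, 22]


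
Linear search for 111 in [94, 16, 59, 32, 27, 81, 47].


i=0: 94!=111
i=1: 16!=111
i=2: 59!=111
i=3: 32!=111
i=4: 27!=111
i=5: 81!=111
i=6: 47!=111

Not found, 7 comps


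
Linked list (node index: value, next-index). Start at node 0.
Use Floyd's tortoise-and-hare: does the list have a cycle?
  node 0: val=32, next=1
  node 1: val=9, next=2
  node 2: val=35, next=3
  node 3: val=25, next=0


Floyd's tortoise (slow, +1) and hare (fast, +2):
  init: slow=0, fast=0
  step 1: slow=1, fast=2
  step 2: slow=2, fast=0
  step 3: slow=3, fast=2
  step 4: slow=0, fast=0
  slow == fast at node 0: cycle detected

Cycle: yes


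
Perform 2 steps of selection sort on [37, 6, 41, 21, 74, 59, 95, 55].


Initial: [37, 6, 41, 21, 74, 59, 95, 55]
Step 1: min=6 at 1
  Swap: [6, 37, 41, 21, 74, 59, 95, 55]
Step 2: min=21 at 3
  Swap: [6, 21, 41, 37, 74, 59, 95, 55]

After 2 steps: [6, 21, 41, 37, 74, 59, 95, 55]


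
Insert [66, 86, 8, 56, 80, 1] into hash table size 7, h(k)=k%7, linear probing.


Insert 66: h=3 -> slot 3
Insert 86: h=2 -> slot 2
Insert 8: h=1 -> slot 1
Insert 56: h=0 -> slot 0
Insert 80: h=3, 1 probes -> slot 4
Insert 1: h=1, 4 probes -> slot 5

Table: [56, 8, 86, 66, 80, 1, None]


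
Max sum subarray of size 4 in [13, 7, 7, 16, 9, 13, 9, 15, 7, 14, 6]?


[0:4]: 43
[1:5]: 39
[2:6]: 45
[3:7]: 47
[4:8]: 46
[5:9]: 44
[6:10]: 45
[7:11]: 42

Max: 47 at [3:7]


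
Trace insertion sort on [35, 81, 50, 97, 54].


Initial: [35, 81, 50, 97, 54]
Insert 81: [35, 81, 50, 97, 54]
Insert 50: [35, 50, 81, 97, 54]
Insert 97: [35, 50, 81, 97, 54]
Insert 54: [35, 50, 54, 81, 97]

Sorted: [35, 50, 54, 81, 97]


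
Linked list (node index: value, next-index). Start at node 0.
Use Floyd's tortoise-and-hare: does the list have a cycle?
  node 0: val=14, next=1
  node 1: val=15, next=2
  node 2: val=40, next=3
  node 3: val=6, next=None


Floyd's tortoise (slow, +1) and hare (fast, +2):
  init: slow=0, fast=0
  step 1: slow=1, fast=2
  step 2: fast 2->3->None, no cycle

Cycle: no


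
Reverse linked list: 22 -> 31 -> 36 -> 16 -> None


Step 1: curr=22, set curr.next=prev(None) | reversed so far: 22
Step 2: curr=31, set curr.next=prev(22) | reversed so far: 31 -> 22
Step 3: curr=36, set curr.next=prev(31) | reversed so far: 36 -> 31 -> 22
Step 4: curr=16, set curr.next=prev(36) | reversed so far: 16 -> 36 -> 31 -> 22

16 -> 36 -> 31 -> 22 -> None


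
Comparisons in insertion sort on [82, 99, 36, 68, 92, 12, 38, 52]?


Algorithm: insertion sort
Input: [82, 99, 36, 68, 92, 12, 38, 52]
Sorted: [12, 36, 38, 52, 68, 82, 92, 99]

23


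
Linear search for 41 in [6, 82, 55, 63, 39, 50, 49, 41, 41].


i=0: 6!=41
i=1: 82!=41
i=2: 55!=41
i=3: 63!=41
i=4: 39!=41
i=5: 50!=41
i=6: 49!=41
i=7: 41==41 found!

Found at 7, 8 comps


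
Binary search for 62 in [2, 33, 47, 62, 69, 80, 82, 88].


Step 1: lo=0, hi=7, mid=3, val=62

Found at index 3


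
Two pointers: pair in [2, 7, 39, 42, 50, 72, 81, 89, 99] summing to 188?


lo=0(2)+hi=8(99)=101
lo=1(7)+hi=8(99)=106
lo=2(39)+hi=8(99)=138
lo=3(42)+hi=8(99)=141
lo=4(50)+hi=8(99)=149
lo=5(72)+hi=8(99)=171
lo=6(81)+hi=8(99)=180
lo=7(89)+hi=8(99)=188

Yes: 89+99=188


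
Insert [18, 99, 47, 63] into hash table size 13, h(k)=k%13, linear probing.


Insert 18: h=5 -> slot 5
Insert 99: h=8 -> slot 8
Insert 47: h=8, 1 probes -> slot 9
Insert 63: h=11 -> slot 11

Table: [None, None, None, None, None, 18, None, None, 99, 47, None, 63, None]


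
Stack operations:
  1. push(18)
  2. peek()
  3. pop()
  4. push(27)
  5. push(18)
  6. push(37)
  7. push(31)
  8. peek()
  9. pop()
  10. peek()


push(18) -> [18]
peek()->18
pop()->18, []
push(27) -> [27]
push(18) -> [27, 18]
push(37) -> [27, 18, 37]
push(31) -> [27, 18, 37, 31]
peek()->31
pop()->31, [27, 18, 37]
peek()->37

Final stack: [27, 18, 37]


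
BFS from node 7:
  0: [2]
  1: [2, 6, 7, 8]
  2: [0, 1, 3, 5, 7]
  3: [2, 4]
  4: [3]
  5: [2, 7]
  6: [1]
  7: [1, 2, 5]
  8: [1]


Visit 7, enqueue [1, 2, 5]
Visit 1, enqueue [6, 8]
Visit 2, enqueue [0, 3]
Visit 5, enqueue []
Visit 6, enqueue []
Visit 8, enqueue []
Visit 0, enqueue []
Visit 3, enqueue [4]
Visit 4, enqueue []

BFS order: [7, 1, 2, 5, 6, 8, 0, 3, 4]


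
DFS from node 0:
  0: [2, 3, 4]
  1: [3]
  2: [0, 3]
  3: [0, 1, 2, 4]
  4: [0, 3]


Visit 0, push [4, 3, 2]
Visit 2, push [3]
Visit 3, push [4, 1]
Visit 1, push []
Visit 4, push []

DFS order: [0, 2, 3, 1, 4]


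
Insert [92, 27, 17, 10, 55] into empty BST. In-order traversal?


Insert 92: root
Insert 27: L from 92
Insert 17: L from 92 -> L from 27
Insert 10: L from 92 -> L from 27 -> L from 17
Insert 55: L from 92 -> R from 27

In-order: [10, 17, 27, 55, 92]


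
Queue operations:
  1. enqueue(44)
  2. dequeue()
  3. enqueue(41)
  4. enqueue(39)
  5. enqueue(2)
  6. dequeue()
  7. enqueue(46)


enqueue(44) -> [44]
dequeue()->44, []
enqueue(41) -> [41]
enqueue(39) -> [41, 39]
enqueue(2) -> [41, 39, 2]
dequeue()->41, [39, 2]
enqueue(46) -> [39, 2, 46]

Final queue: [39, 2, 46]


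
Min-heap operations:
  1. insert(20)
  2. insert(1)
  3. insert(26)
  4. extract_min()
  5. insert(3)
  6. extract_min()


insert(20) -> [20]
insert(1) -> [1, 20]
insert(26) -> [1, 20, 26]
extract_min()->1, [20, 26]
insert(3) -> [3, 26, 20]
extract_min()->3, [20, 26]

Final heap: [20, 26]


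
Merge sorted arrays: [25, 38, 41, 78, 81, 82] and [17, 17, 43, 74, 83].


Take 17 from B
Take 17 from B
Take 25 from A
Take 38 from A
Take 41 from A
Take 43 from B
Take 74 from B
Take 78 from A
Take 81 from A
Take 82 from A

Merged: [17, 17, 25, 38, 41, 43, 74, 78, 81, 82, 83]


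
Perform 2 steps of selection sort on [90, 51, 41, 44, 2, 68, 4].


Initial: [90, 51, 41, 44, 2, 68, 4]
Step 1: min=2 at 4
  Swap: [2, 51, 41, 44, 90, 68, 4]
Step 2: min=4 at 6
  Swap: [2, 4, 41, 44, 90, 68, 51]

After 2 steps: [2, 4, 41, 44, 90, 68, 51]


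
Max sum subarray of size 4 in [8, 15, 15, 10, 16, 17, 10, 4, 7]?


[0:4]: 48
[1:5]: 56
[2:6]: 58
[3:7]: 53
[4:8]: 47
[5:9]: 38

Max: 58 at [2:6]


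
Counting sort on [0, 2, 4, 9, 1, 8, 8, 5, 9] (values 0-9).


Input: [0, 2, 4, 9, 1, 8, 8, 5, 9]
Counts: [1, 1, 1, 0, 1, 1, 0, 0, 2, 2]

Sorted: [0, 1, 2, 4, 5, 8, 8, 9, 9]


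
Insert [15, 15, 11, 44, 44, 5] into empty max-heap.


Insert 15: [15]
Insert 15: [15, 15]
Insert 11: [15, 15, 11]
Insert 44: [44, 15, 11, 15]
Insert 44: [44, 44, 11, 15, 15]
Insert 5: [44, 44, 11, 15, 15, 5]

Final heap: [44, 44, 11, 15, 15, 5]


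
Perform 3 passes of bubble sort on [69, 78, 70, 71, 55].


Initial: [69, 78, 70, 71, 55]
Pass 1: [69, 70, 71, 55, 78] (3 swaps)
Pass 2: [69, 70, 55, 71, 78] (1 swaps)
Pass 3: [69, 55, 70, 71, 78] (1 swaps)

After 3 passes: [69, 55, 70, 71, 78]


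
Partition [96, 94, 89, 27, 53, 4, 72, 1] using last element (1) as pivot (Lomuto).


Pivot: 1
Place pivot at 0: [1, 94, 89, 27, 53, 4, 72, 96]

Partitioned: [1, 94, 89, 27, 53, 4, 72, 96]


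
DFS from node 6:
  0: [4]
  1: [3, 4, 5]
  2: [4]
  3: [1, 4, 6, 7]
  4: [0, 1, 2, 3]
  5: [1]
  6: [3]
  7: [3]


Visit 6, push [3]
Visit 3, push [7, 4, 1]
Visit 1, push [5, 4]
Visit 4, push [2, 0]
Visit 0, push []
Visit 2, push []
Visit 5, push []
Visit 7, push []

DFS order: [6, 3, 1, 4, 0, 2, 5, 7]


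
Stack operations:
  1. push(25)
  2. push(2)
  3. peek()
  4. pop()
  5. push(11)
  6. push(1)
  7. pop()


push(25) -> [25]
push(2) -> [25, 2]
peek()->2
pop()->2, [25]
push(11) -> [25, 11]
push(1) -> [25, 11, 1]
pop()->1, [25, 11]

Final stack: [25, 11]


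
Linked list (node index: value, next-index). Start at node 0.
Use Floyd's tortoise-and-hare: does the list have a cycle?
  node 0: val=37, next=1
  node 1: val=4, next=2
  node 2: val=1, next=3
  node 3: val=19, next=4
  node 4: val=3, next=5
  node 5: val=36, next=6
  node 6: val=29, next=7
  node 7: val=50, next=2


Floyd's tortoise (slow, +1) and hare (fast, +2):
  init: slow=0, fast=0
  step 1: slow=1, fast=2
  step 2: slow=2, fast=4
  step 3: slow=3, fast=6
  step 4: slow=4, fast=2
  step 5: slow=5, fast=4
  step 6: slow=6, fast=6
  slow == fast at node 6: cycle detected

Cycle: yes


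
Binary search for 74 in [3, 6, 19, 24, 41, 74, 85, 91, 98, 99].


Step 1: lo=0, hi=9, mid=4, val=41
Step 2: lo=5, hi=9, mid=7, val=91
Step 3: lo=5, hi=6, mid=5, val=74

Found at index 5


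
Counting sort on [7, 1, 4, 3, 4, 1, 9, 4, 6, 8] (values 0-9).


Input: [7, 1, 4, 3, 4, 1, 9, 4, 6, 8]
Counts: [0, 2, 0, 1, 3, 0, 1, 1, 1, 1]

Sorted: [1, 1, 3, 4, 4, 4, 6, 7, 8, 9]


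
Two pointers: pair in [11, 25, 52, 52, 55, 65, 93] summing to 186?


lo=0(11)+hi=6(93)=104
lo=1(25)+hi=6(93)=118
lo=2(52)+hi=6(93)=145
lo=3(52)+hi=6(93)=145
lo=4(55)+hi=6(93)=148
lo=5(65)+hi=6(93)=158

No pair found


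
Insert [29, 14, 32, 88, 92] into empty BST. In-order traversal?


Insert 29: root
Insert 14: L from 29
Insert 32: R from 29
Insert 88: R from 29 -> R from 32
Insert 92: R from 29 -> R from 32 -> R from 88

In-order: [14, 29, 32, 88, 92]


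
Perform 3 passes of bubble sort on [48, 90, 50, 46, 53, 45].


Initial: [48, 90, 50, 46, 53, 45]
Pass 1: [48, 50, 46, 53, 45, 90] (4 swaps)
Pass 2: [48, 46, 50, 45, 53, 90] (2 swaps)
Pass 3: [46, 48, 45, 50, 53, 90] (2 swaps)

After 3 passes: [46, 48, 45, 50, 53, 90]


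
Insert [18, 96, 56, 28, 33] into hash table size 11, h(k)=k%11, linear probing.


Insert 18: h=7 -> slot 7
Insert 96: h=8 -> slot 8
Insert 56: h=1 -> slot 1
Insert 28: h=6 -> slot 6
Insert 33: h=0 -> slot 0

Table: [33, 56, None, None, None, None, 28, 18, 96, None, None]


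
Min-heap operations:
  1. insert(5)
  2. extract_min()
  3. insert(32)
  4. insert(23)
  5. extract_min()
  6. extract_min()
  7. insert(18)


insert(5) -> [5]
extract_min()->5, []
insert(32) -> [32]
insert(23) -> [23, 32]
extract_min()->23, [32]
extract_min()->32, []
insert(18) -> [18]

Final heap: [18]


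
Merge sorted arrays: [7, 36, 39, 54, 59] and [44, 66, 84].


Take 7 from A
Take 36 from A
Take 39 from A
Take 44 from B
Take 54 from A
Take 59 from A

Merged: [7, 36, 39, 44, 54, 59, 66, 84]


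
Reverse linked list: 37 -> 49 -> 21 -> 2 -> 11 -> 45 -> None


Step 1: curr=37, set curr.next=prev(None) | reversed so far: 37
Step 2: curr=49, set curr.next=prev(37) | reversed so far: 49 -> 37
Step 3: curr=21, set curr.next=prev(49) | reversed so far: 21 -> 49 -> 37
Step 4: curr=2, set curr.next=prev(21) | reversed so far: 2 -> 21 -> 49 -> 37
Step 5: curr=11, set curr.next=prev(2) | reversed so far: 11 -> 2 -> 21 -> 49 -> 37
Step 6: curr=45, set curr.next=prev(11) | reversed so far: 45 -> 11 -> 2 -> 21 -> 49 -> 37

45 -> 11 -> 2 -> 21 -> 49 -> 37 -> None


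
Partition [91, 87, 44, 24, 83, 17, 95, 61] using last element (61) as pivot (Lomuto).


Pivot: 61
  44 <= 61: swap -> [44, 87, 91, 24, 83, 17, 95, 61]
  24 <= 61: swap -> [44, 24, 91, 87, 83, 17, 95, 61]
  17 <= 61: swap -> [44, 24, 17, 87, 83, 91, 95, 61]
Place pivot at 3: [44, 24, 17, 61, 83, 91, 95, 87]

Partitioned: [44, 24, 17, 61, 83, 91, 95, 87]


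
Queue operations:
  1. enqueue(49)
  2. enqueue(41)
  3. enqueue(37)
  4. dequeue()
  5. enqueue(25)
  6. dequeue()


enqueue(49) -> [49]
enqueue(41) -> [49, 41]
enqueue(37) -> [49, 41, 37]
dequeue()->49, [41, 37]
enqueue(25) -> [41, 37, 25]
dequeue()->41, [37, 25]

Final queue: [37, 25]


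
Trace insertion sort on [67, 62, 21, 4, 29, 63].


Initial: [67, 62, 21, 4, 29, 63]
Insert 62: [62, 67, 21, 4, 29, 63]
Insert 21: [21, 62, 67, 4, 29, 63]
Insert 4: [4, 21, 62, 67, 29, 63]
Insert 29: [4, 21, 29, 62, 67, 63]
Insert 63: [4, 21, 29, 62, 63, 67]

Sorted: [4, 21, 29, 62, 63, 67]


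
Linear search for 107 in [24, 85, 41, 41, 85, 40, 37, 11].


i=0: 24!=107
i=1: 85!=107
i=2: 41!=107
i=3: 41!=107
i=4: 85!=107
i=5: 40!=107
i=6: 37!=107
i=7: 11!=107

Not found, 8 comps


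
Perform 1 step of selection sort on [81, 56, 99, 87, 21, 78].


Initial: [81, 56, 99, 87, 21, 78]
Step 1: min=21 at 4
  Swap: [21, 56, 99, 87, 81, 78]

After 1 step: [21, 56, 99, 87, 81, 78]


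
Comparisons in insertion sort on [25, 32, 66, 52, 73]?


Algorithm: insertion sort
Input: [25, 32, 66, 52, 73]
Sorted: [25, 32, 52, 66, 73]

5


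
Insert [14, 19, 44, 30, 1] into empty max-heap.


Insert 14: [14]
Insert 19: [19, 14]
Insert 44: [44, 14, 19]
Insert 30: [44, 30, 19, 14]
Insert 1: [44, 30, 19, 14, 1]

Final heap: [44, 30, 19, 14, 1]


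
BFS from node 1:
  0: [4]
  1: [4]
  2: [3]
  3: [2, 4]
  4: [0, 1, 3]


Visit 1, enqueue [4]
Visit 4, enqueue [0, 3]
Visit 0, enqueue []
Visit 3, enqueue [2]
Visit 2, enqueue []

BFS order: [1, 4, 0, 3, 2]


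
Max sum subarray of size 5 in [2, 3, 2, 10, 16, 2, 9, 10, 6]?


[0:5]: 33
[1:6]: 33
[2:7]: 39
[3:8]: 47
[4:9]: 43

Max: 47 at [3:8]


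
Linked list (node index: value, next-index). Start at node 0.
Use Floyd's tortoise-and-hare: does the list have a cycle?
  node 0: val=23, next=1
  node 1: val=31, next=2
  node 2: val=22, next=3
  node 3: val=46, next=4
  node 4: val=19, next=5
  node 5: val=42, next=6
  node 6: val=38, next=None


Floyd's tortoise (slow, +1) and hare (fast, +2):
  init: slow=0, fast=0
  step 1: slow=1, fast=2
  step 2: slow=2, fast=4
  step 3: slow=3, fast=6
  step 4: fast -> None, no cycle

Cycle: no


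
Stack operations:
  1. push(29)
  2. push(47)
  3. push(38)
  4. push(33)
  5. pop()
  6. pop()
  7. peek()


push(29) -> [29]
push(47) -> [29, 47]
push(38) -> [29, 47, 38]
push(33) -> [29, 47, 38, 33]
pop()->33, [29, 47, 38]
pop()->38, [29, 47]
peek()->47

Final stack: [29, 47]


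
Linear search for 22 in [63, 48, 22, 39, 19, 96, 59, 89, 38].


i=0: 63!=22
i=1: 48!=22
i=2: 22==22 found!

Found at 2, 3 comps


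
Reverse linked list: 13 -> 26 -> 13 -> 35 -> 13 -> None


Step 1: curr=13, set curr.next=prev(None) | reversed so far: 13
Step 2: curr=26, set curr.next=prev(13) | reversed so far: 26 -> 13
Step 3: curr=13, set curr.next=prev(26) | reversed so far: 13 -> 26 -> 13
Step 4: curr=35, set curr.next=prev(13) | reversed so far: 35 -> 13 -> 26 -> 13
Step 5: curr=13, set curr.next=prev(35) | reversed so far: 13 -> 35 -> 13 -> 26 -> 13

13 -> 35 -> 13 -> 26 -> 13 -> None


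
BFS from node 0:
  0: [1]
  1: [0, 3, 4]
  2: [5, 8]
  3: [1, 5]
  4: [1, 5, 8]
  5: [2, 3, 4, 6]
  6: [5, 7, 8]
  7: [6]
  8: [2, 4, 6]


Visit 0, enqueue [1]
Visit 1, enqueue [3, 4]
Visit 3, enqueue [5]
Visit 4, enqueue [8]
Visit 5, enqueue [2, 6]
Visit 8, enqueue []
Visit 2, enqueue []
Visit 6, enqueue [7]
Visit 7, enqueue []

BFS order: [0, 1, 3, 4, 5, 8, 2, 6, 7]


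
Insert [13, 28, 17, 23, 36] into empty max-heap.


Insert 13: [13]
Insert 28: [28, 13]
Insert 17: [28, 13, 17]
Insert 23: [28, 23, 17, 13]
Insert 36: [36, 28, 17, 13, 23]

Final heap: [36, 28, 17, 13, 23]


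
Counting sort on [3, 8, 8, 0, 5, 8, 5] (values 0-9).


Input: [3, 8, 8, 0, 5, 8, 5]
Counts: [1, 0, 0, 1, 0, 2, 0, 0, 3, 0]

Sorted: [0, 3, 5, 5, 8, 8, 8]


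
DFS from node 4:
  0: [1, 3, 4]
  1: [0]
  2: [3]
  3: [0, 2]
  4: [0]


Visit 4, push [0]
Visit 0, push [3, 1]
Visit 1, push []
Visit 3, push [2]
Visit 2, push []

DFS order: [4, 0, 1, 3, 2]


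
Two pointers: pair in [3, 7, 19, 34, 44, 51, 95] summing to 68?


lo=0(3)+hi=6(95)=98
lo=0(3)+hi=5(51)=54
lo=1(7)+hi=5(51)=58
lo=2(19)+hi=5(51)=70
lo=2(19)+hi=4(44)=63
lo=3(34)+hi=4(44)=78

No pair found


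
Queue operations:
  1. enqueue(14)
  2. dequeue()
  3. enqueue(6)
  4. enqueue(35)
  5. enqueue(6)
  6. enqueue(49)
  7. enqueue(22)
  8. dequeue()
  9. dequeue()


enqueue(14) -> [14]
dequeue()->14, []
enqueue(6) -> [6]
enqueue(35) -> [6, 35]
enqueue(6) -> [6, 35, 6]
enqueue(49) -> [6, 35, 6, 49]
enqueue(22) -> [6, 35, 6, 49, 22]
dequeue()->6, [35, 6, 49, 22]
dequeue()->35, [6, 49, 22]

Final queue: [6, 49, 22]


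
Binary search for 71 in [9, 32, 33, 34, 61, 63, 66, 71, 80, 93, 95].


Step 1: lo=0, hi=10, mid=5, val=63
Step 2: lo=6, hi=10, mid=8, val=80
Step 3: lo=6, hi=7, mid=6, val=66
Step 4: lo=7, hi=7, mid=7, val=71

Found at index 7


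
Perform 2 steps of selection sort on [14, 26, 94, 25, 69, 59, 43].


Initial: [14, 26, 94, 25, 69, 59, 43]
Step 1: min=14 at 0
  Swap: [14, 26, 94, 25, 69, 59, 43]
Step 2: min=25 at 3
  Swap: [14, 25, 94, 26, 69, 59, 43]

After 2 steps: [14, 25, 94, 26, 69, 59, 43]


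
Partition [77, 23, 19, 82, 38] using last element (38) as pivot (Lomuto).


Pivot: 38
  23 <= 38: swap -> [23, 77, 19, 82, 38]
  19 <= 38: swap -> [23, 19, 77, 82, 38]
Place pivot at 2: [23, 19, 38, 82, 77]

Partitioned: [23, 19, 38, 82, 77]


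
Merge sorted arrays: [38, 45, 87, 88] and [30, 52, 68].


Take 30 from B
Take 38 from A
Take 45 from A
Take 52 from B
Take 68 from B

Merged: [30, 38, 45, 52, 68, 87, 88]


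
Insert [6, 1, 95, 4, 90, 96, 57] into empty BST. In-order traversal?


Insert 6: root
Insert 1: L from 6
Insert 95: R from 6
Insert 4: L from 6 -> R from 1
Insert 90: R from 6 -> L from 95
Insert 96: R from 6 -> R from 95
Insert 57: R from 6 -> L from 95 -> L from 90

In-order: [1, 4, 6, 57, 90, 95, 96]


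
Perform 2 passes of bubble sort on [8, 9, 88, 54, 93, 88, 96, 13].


Initial: [8, 9, 88, 54, 93, 88, 96, 13]
Pass 1: [8, 9, 54, 88, 88, 93, 13, 96] (3 swaps)
Pass 2: [8, 9, 54, 88, 88, 13, 93, 96] (1 swaps)

After 2 passes: [8, 9, 54, 88, 88, 13, 93, 96]


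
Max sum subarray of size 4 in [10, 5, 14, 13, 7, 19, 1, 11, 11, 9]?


[0:4]: 42
[1:5]: 39
[2:6]: 53
[3:7]: 40
[4:8]: 38
[5:9]: 42
[6:10]: 32

Max: 53 at [2:6]


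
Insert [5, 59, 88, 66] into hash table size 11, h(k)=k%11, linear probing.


Insert 5: h=5 -> slot 5
Insert 59: h=4 -> slot 4
Insert 88: h=0 -> slot 0
Insert 66: h=0, 1 probes -> slot 1

Table: [88, 66, None, None, 59, 5, None, None, None, None, None]


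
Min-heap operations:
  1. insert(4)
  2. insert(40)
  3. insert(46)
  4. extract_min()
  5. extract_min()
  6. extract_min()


insert(4) -> [4]
insert(40) -> [4, 40]
insert(46) -> [4, 40, 46]
extract_min()->4, [40, 46]
extract_min()->40, [46]
extract_min()->46, []

Final heap: []


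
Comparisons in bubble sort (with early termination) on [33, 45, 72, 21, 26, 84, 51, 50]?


Algorithm: bubble sort (with early termination)
Input: [33, 45, 72, 21, 26, 84, 51, 50]
Sorted: [21, 26, 33, 45, 50, 51, 72, 84]

22


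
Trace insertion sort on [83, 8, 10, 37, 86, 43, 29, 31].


Initial: [83, 8, 10, 37, 86, 43, 29, 31]
Insert 8: [8, 83, 10, 37, 86, 43, 29, 31]
Insert 10: [8, 10, 83, 37, 86, 43, 29, 31]
Insert 37: [8, 10, 37, 83, 86, 43, 29, 31]
Insert 86: [8, 10, 37, 83, 86, 43, 29, 31]
Insert 43: [8, 10, 37, 43, 83, 86, 29, 31]
Insert 29: [8, 10, 29, 37, 43, 83, 86, 31]
Insert 31: [8, 10, 29, 31, 37, 43, 83, 86]

Sorted: [8, 10, 29, 31, 37, 43, 83, 86]


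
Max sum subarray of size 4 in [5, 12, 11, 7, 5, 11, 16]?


[0:4]: 35
[1:5]: 35
[2:6]: 34
[3:7]: 39

Max: 39 at [3:7]


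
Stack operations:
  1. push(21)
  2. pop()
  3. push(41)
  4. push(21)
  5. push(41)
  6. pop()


push(21) -> [21]
pop()->21, []
push(41) -> [41]
push(21) -> [41, 21]
push(41) -> [41, 21, 41]
pop()->41, [41, 21]

Final stack: [41, 21]


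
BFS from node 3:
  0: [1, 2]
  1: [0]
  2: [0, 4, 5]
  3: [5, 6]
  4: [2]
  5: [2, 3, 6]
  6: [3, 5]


Visit 3, enqueue [5, 6]
Visit 5, enqueue [2]
Visit 6, enqueue []
Visit 2, enqueue [0, 4]
Visit 0, enqueue [1]
Visit 4, enqueue []
Visit 1, enqueue []

BFS order: [3, 5, 6, 2, 0, 4, 1]


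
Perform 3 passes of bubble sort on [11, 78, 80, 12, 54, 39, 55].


Initial: [11, 78, 80, 12, 54, 39, 55]
Pass 1: [11, 78, 12, 54, 39, 55, 80] (4 swaps)
Pass 2: [11, 12, 54, 39, 55, 78, 80] (4 swaps)
Pass 3: [11, 12, 39, 54, 55, 78, 80] (1 swaps)

After 3 passes: [11, 12, 39, 54, 55, 78, 80]


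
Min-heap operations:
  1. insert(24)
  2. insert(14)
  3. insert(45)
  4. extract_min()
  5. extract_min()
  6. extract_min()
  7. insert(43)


insert(24) -> [24]
insert(14) -> [14, 24]
insert(45) -> [14, 24, 45]
extract_min()->14, [24, 45]
extract_min()->24, [45]
extract_min()->45, []
insert(43) -> [43]

Final heap: [43]


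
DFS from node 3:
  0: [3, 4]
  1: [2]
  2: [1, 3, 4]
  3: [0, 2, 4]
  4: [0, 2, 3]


Visit 3, push [4, 2, 0]
Visit 0, push [4]
Visit 4, push [2]
Visit 2, push [1]
Visit 1, push []

DFS order: [3, 0, 4, 2, 1]


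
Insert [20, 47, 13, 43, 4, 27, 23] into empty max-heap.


Insert 20: [20]
Insert 47: [47, 20]
Insert 13: [47, 20, 13]
Insert 43: [47, 43, 13, 20]
Insert 4: [47, 43, 13, 20, 4]
Insert 27: [47, 43, 27, 20, 4, 13]
Insert 23: [47, 43, 27, 20, 4, 13, 23]

Final heap: [47, 43, 27, 20, 4, 13, 23]


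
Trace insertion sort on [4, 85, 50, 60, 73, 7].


Initial: [4, 85, 50, 60, 73, 7]
Insert 85: [4, 85, 50, 60, 73, 7]
Insert 50: [4, 50, 85, 60, 73, 7]
Insert 60: [4, 50, 60, 85, 73, 7]
Insert 73: [4, 50, 60, 73, 85, 7]
Insert 7: [4, 7, 50, 60, 73, 85]

Sorted: [4, 7, 50, 60, 73, 85]


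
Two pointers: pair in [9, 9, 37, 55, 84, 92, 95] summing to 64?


lo=0(9)+hi=6(95)=104
lo=0(9)+hi=5(92)=101
lo=0(9)+hi=4(84)=93
lo=0(9)+hi=3(55)=64

Yes: 9+55=64


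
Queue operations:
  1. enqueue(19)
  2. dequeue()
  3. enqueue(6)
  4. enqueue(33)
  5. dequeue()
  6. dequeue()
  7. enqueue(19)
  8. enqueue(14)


enqueue(19) -> [19]
dequeue()->19, []
enqueue(6) -> [6]
enqueue(33) -> [6, 33]
dequeue()->6, [33]
dequeue()->33, []
enqueue(19) -> [19]
enqueue(14) -> [19, 14]

Final queue: [19, 14]


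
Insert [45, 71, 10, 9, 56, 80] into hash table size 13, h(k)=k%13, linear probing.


Insert 45: h=6 -> slot 6
Insert 71: h=6, 1 probes -> slot 7
Insert 10: h=10 -> slot 10
Insert 9: h=9 -> slot 9
Insert 56: h=4 -> slot 4
Insert 80: h=2 -> slot 2

Table: [None, None, 80, None, 56, None, 45, 71, None, 9, 10, None, None]


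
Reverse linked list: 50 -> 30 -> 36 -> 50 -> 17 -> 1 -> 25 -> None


Step 1: curr=50, set curr.next=prev(None) | reversed so far: 50
Step 2: curr=30, set curr.next=prev(50) | reversed so far: 30 -> 50
Step 3: curr=36, set curr.next=prev(30) | reversed so far: 36 -> 30 -> 50
Step 4: curr=50, set curr.next=prev(36) | reversed so far: 50 -> 36 -> 30 -> 50
Step 5: curr=17, set curr.next=prev(50) | reversed so far: 17 -> 50 -> 36 -> 30 -> 50
Step 6: curr=1, set curr.next=prev(17) | reversed so far: 1 -> 17 -> 50 -> 36 -> 30 -> 50
Step 7: curr=25, set curr.next=prev(1) | reversed so far: 25 -> 1 -> 17 -> 50 -> 36 -> 30 -> 50

25 -> 1 -> 17 -> 50 -> 36 -> 30 -> 50 -> None


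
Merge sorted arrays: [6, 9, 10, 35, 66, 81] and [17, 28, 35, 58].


Take 6 from A
Take 9 from A
Take 10 from A
Take 17 from B
Take 28 from B
Take 35 from A
Take 35 from B
Take 58 from B

Merged: [6, 9, 10, 17, 28, 35, 35, 58, 66, 81]


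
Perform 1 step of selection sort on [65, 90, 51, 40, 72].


Initial: [65, 90, 51, 40, 72]
Step 1: min=40 at 3
  Swap: [40, 90, 51, 65, 72]

After 1 step: [40, 90, 51, 65, 72]


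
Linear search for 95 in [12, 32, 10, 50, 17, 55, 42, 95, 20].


i=0: 12!=95
i=1: 32!=95
i=2: 10!=95
i=3: 50!=95
i=4: 17!=95
i=5: 55!=95
i=6: 42!=95
i=7: 95==95 found!

Found at 7, 8 comps


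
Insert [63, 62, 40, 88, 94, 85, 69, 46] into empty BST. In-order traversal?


Insert 63: root
Insert 62: L from 63
Insert 40: L from 63 -> L from 62
Insert 88: R from 63
Insert 94: R from 63 -> R from 88
Insert 85: R from 63 -> L from 88
Insert 69: R from 63 -> L from 88 -> L from 85
Insert 46: L from 63 -> L from 62 -> R from 40

In-order: [40, 46, 62, 63, 69, 85, 88, 94]


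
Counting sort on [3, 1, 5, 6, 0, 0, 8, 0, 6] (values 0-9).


Input: [3, 1, 5, 6, 0, 0, 8, 0, 6]
Counts: [3, 1, 0, 1, 0, 1, 2, 0, 1, 0]

Sorted: [0, 0, 0, 1, 3, 5, 6, 6, 8]


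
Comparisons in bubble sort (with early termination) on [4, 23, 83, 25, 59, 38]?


Algorithm: bubble sort (with early termination)
Input: [4, 23, 83, 25, 59, 38]
Sorted: [4, 23, 25, 38, 59, 83]

12


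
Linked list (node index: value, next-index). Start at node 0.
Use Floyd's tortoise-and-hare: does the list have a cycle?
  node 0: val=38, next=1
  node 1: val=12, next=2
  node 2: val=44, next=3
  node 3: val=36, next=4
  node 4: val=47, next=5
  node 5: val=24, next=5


Floyd's tortoise (slow, +1) and hare (fast, +2):
  init: slow=0, fast=0
  step 1: slow=1, fast=2
  step 2: slow=2, fast=4
  step 3: slow=3, fast=5
  step 4: slow=4, fast=5
  step 5: slow=5, fast=5
  slow == fast at node 5: cycle detected

Cycle: yes


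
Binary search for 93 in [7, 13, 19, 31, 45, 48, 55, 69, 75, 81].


Step 1: lo=0, hi=9, mid=4, val=45
Step 2: lo=5, hi=9, mid=7, val=69
Step 3: lo=8, hi=9, mid=8, val=75
Step 4: lo=9, hi=9, mid=9, val=81

Not found


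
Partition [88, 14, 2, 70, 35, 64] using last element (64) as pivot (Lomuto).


Pivot: 64
  14 <= 64: swap -> [14, 88, 2, 70, 35, 64]
  2 <= 64: swap -> [14, 2, 88, 70, 35, 64]
  35 <= 64: swap -> [14, 2, 35, 70, 88, 64]
Place pivot at 3: [14, 2, 35, 64, 88, 70]

Partitioned: [14, 2, 35, 64, 88, 70]


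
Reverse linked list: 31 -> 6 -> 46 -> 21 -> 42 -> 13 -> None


Step 1: curr=31, set curr.next=prev(None) | reversed so far: 31
Step 2: curr=6, set curr.next=prev(31) | reversed so far: 6 -> 31
Step 3: curr=46, set curr.next=prev(6) | reversed so far: 46 -> 6 -> 31
Step 4: curr=21, set curr.next=prev(46) | reversed so far: 21 -> 46 -> 6 -> 31
Step 5: curr=42, set curr.next=prev(21) | reversed so far: 42 -> 21 -> 46 -> 6 -> 31
Step 6: curr=13, set curr.next=prev(42) | reversed so far: 13 -> 42 -> 21 -> 46 -> 6 -> 31

13 -> 42 -> 21 -> 46 -> 6 -> 31 -> None


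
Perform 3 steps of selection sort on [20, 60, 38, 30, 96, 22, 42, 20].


Initial: [20, 60, 38, 30, 96, 22, 42, 20]
Step 1: min=20 at 0
  Swap: [20, 60, 38, 30, 96, 22, 42, 20]
Step 2: min=20 at 7
  Swap: [20, 20, 38, 30, 96, 22, 42, 60]
Step 3: min=22 at 5
  Swap: [20, 20, 22, 30, 96, 38, 42, 60]

After 3 steps: [20, 20, 22, 30, 96, 38, 42, 60]


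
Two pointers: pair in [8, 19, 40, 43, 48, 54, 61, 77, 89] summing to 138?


lo=0(8)+hi=8(89)=97
lo=1(19)+hi=8(89)=108
lo=2(40)+hi=8(89)=129
lo=3(43)+hi=8(89)=132
lo=4(48)+hi=8(89)=137
lo=5(54)+hi=8(89)=143
lo=5(54)+hi=7(77)=131
lo=6(61)+hi=7(77)=138

Yes: 61+77=138


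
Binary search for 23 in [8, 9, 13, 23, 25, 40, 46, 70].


Step 1: lo=0, hi=7, mid=3, val=23

Found at index 3


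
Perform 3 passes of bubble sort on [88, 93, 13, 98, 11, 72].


Initial: [88, 93, 13, 98, 11, 72]
Pass 1: [88, 13, 93, 11, 72, 98] (3 swaps)
Pass 2: [13, 88, 11, 72, 93, 98] (3 swaps)
Pass 3: [13, 11, 72, 88, 93, 98] (2 swaps)

After 3 passes: [13, 11, 72, 88, 93, 98]


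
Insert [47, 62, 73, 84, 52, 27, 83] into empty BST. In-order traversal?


Insert 47: root
Insert 62: R from 47
Insert 73: R from 47 -> R from 62
Insert 84: R from 47 -> R from 62 -> R from 73
Insert 52: R from 47 -> L from 62
Insert 27: L from 47
Insert 83: R from 47 -> R from 62 -> R from 73 -> L from 84

In-order: [27, 47, 52, 62, 73, 83, 84]


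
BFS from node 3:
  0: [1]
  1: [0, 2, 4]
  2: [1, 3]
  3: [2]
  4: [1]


Visit 3, enqueue [2]
Visit 2, enqueue [1]
Visit 1, enqueue [0, 4]
Visit 0, enqueue []
Visit 4, enqueue []

BFS order: [3, 2, 1, 0, 4]


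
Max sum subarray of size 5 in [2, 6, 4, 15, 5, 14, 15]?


[0:5]: 32
[1:6]: 44
[2:7]: 53

Max: 53 at [2:7]


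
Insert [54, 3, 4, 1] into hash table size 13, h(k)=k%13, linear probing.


Insert 54: h=2 -> slot 2
Insert 3: h=3 -> slot 3
Insert 4: h=4 -> slot 4
Insert 1: h=1 -> slot 1

Table: [None, 1, 54, 3, 4, None, None, None, None, None, None, None, None]


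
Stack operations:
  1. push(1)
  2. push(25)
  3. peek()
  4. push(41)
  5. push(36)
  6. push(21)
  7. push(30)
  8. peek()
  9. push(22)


push(1) -> [1]
push(25) -> [1, 25]
peek()->25
push(41) -> [1, 25, 41]
push(36) -> [1, 25, 41, 36]
push(21) -> [1, 25, 41, 36, 21]
push(30) -> [1, 25, 41, 36, 21, 30]
peek()->30
push(22) -> [1, 25, 41, 36, 21, 30, 22]

Final stack: [1, 25, 41, 36, 21, 30, 22]


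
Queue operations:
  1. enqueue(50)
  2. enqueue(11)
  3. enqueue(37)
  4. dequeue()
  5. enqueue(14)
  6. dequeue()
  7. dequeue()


enqueue(50) -> [50]
enqueue(11) -> [50, 11]
enqueue(37) -> [50, 11, 37]
dequeue()->50, [11, 37]
enqueue(14) -> [11, 37, 14]
dequeue()->11, [37, 14]
dequeue()->37, [14]

Final queue: [14]


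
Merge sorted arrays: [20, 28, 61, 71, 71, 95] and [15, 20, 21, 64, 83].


Take 15 from B
Take 20 from A
Take 20 from B
Take 21 from B
Take 28 from A
Take 61 from A
Take 64 from B
Take 71 from A
Take 71 from A
Take 83 from B

Merged: [15, 20, 20, 21, 28, 61, 64, 71, 71, 83, 95]


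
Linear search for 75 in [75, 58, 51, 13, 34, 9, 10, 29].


i=0: 75==75 found!

Found at 0, 1 comps


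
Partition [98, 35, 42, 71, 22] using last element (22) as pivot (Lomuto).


Pivot: 22
Place pivot at 0: [22, 35, 42, 71, 98]

Partitioned: [22, 35, 42, 71, 98]


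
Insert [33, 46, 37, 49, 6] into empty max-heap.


Insert 33: [33]
Insert 46: [46, 33]
Insert 37: [46, 33, 37]
Insert 49: [49, 46, 37, 33]
Insert 6: [49, 46, 37, 33, 6]

Final heap: [49, 46, 37, 33, 6]


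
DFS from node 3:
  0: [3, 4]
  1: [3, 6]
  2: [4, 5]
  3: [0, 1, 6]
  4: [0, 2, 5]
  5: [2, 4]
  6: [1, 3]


Visit 3, push [6, 1, 0]
Visit 0, push [4]
Visit 4, push [5, 2]
Visit 2, push [5]
Visit 5, push []
Visit 1, push [6]
Visit 6, push []

DFS order: [3, 0, 4, 2, 5, 1, 6]


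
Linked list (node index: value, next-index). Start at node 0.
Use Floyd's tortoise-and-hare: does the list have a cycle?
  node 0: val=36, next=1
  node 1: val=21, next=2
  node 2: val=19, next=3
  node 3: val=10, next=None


Floyd's tortoise (slow, +1) and hare (fast, +2):
  init: slow=0, fast=0
  step 1: slow=1, fast=2
  step 2: fast 2->3->None, no cycle

Cycle: no


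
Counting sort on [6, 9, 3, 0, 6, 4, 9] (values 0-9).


Input: [6, 9, 3, 0, 6, 4, 9]
Counts: [1, 0, 0, 1, 1, 0, 2, 0, 0, 2]

Sorted: [0, 3, 4, 6, 6, 9, 9]


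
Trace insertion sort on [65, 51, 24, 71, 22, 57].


Initial: [65, 51, 24, 71, 22, 57]
Insert 51: [51, 65, 24, 71, 22, 57]
Insert 24: [24, 51, 65, 71, 22, 57]
Insert 71: [24, 51, 65, 71, 22, 57]
Insert 22: [22, 24, 51, 65, 71, 57]
Insert 57: [22, 24, 51, 57, 65, 71]

Sorted: [22, 24, 51, 57, 65, 71]


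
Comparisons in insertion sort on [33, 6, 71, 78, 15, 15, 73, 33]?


Algorithm: insertion sort
Input: [33, 6, 71, 78, 15, 15, 73, 33]
Sorted: [6, 15, 15, 33, 33, 71, 73, 78]

17


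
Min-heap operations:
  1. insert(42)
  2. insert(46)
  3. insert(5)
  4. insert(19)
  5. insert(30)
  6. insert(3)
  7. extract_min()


insert(42) -> [42]
insert(46) -> [42, 46]
insert(5) -> [5, 46, 42]
insert(19) -> [5, 19, 42, 46]
insert(30) -> [5, 19, 42, 46, 30]
insert(3) -> [3, 19, 5, 46, 30, 42]
extract_min()->3, [5, 19, 42, 46, 30]

Final heap: [5, 19, 42, 46, 30]


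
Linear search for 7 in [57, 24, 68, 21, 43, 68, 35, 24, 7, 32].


i=0: 57!=7
i=1: 24!=7
i=2: 68!=7
i=3: 21!=7
i=4: 43!=7
i=5: 68!=7
i=6: 35!=7
i=7: 24!=7
i=8: 7==7 found!

Found at 8, 9 comps


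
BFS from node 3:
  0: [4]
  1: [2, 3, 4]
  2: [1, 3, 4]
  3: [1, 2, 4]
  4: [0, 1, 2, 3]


Visit 3, enqueue [1, 2, 4]
Visit 1, enqueue []
Visit 2, enqueue []
Visit 4, enqueue [0]
Visit 0, enqueue []

BFS order: [3, 1, 2, 4, 0]


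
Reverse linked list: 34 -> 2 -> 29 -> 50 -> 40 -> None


Step 1: curr=34, set curr.next=prev(None) | reversed so far: 34
Step 2: curr=2, set curr.next=prev(34) | reversed so far: 2 -> 34
Step 3: curr=29, set curr.next=prev(2) | reversed so far: 29 -> 2 -> 34
Step 4: curr=50, set curr.next=prev(29) | reversed so far: 50 -> 29 -> 2 -> 34
Step 5: curr=40, set curr.next=prev(50) | reversed so far: 40 -> 50 -> 29 -> 2 -> 34

40 -> 50 -> 29 -> 2 -> 34 -> None


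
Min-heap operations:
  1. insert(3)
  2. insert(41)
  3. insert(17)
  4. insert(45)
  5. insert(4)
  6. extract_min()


insert(3) -> [3]
insert(41) -> [3, 41]
insert(17) -> [3, 41, 17]
insert(45) -> [3, 41, 17, 45]
insert(4) -> [3, 4, 17, 45, 41]
extract_min()->3, [4, 41, 17, 45]

Final heap: [4, 41, 17, 45]


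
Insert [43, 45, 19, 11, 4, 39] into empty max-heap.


Insert 43: [43]
Insert 45: [45, 43]
Insert 19: [45, 43, 19]
Insert 11: [45, 43, 19, 11]
Insert 4: [45, 43, 19, 11, 4]
Insert 39: [45, 43, 39, 11, 4, 19]

Final heap: [45, 43, 39, 11, 4, 19]


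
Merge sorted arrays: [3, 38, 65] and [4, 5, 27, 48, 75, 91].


Take 3 from A
Take 4 from B
Take 5 from B
Take 27 from B
Take 38 from A
Take 48 from B
Take 65 from A

Merged: [3, 4, 5, 27, 38, 48, 65, 75, 91]
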